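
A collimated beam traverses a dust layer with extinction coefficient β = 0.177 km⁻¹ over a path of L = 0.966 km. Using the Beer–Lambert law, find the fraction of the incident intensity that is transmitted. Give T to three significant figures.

0.843

τ = β·L = 0.177 × 0.966 = 0.1710.
T = exp(−0.1710) = 0.8428.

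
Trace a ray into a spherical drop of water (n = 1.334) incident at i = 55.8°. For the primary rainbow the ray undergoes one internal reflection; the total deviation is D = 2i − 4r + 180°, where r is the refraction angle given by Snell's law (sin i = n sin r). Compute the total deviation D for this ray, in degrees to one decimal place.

sin r = sin 55.8° / 1.334 = 0.8271/1.334 = 0.6200; r = 38.32°.
D = 2·55.8° − 4·38.32° + 180° = 111.60° − 153.26° + 180° = 138.34°.

138.3°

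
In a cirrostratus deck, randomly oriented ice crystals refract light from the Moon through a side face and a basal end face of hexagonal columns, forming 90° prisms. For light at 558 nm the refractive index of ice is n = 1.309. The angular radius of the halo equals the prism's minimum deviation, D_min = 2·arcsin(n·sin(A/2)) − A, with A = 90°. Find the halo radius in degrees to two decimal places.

45.52°

n·sin(A/2) = 1.309 × sin 45° = 1.309 × 0.7071 = 0.9256.
D_min = 2·arcsin(0.9256) − 90° = 2 × 67.759° − 90° = 45.519°.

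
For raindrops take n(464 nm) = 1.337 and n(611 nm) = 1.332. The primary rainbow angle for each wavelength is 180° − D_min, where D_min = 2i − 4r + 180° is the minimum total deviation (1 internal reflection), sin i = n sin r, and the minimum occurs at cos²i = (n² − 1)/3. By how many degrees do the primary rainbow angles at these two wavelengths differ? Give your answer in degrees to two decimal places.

0.72°

At 464 nm (n = 1.337): cos²i = 0.26252 → i = 59.178°, r = 39.964°, D_min = 138.500°, rainbow angle = 41.500°.
At 611 nm (n = 1.332): cos²i = 0.25807 → i = 59.469°, r = 40.290°, D_min = 137.776°, rainbow angle = 42.224°.
Angular width = |41.500° − 42.224°| = 0.724°.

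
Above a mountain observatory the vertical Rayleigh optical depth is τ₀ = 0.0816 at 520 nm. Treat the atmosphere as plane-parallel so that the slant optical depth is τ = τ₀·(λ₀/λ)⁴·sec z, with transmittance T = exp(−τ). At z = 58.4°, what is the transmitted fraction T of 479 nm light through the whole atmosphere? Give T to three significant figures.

sec 58.4° = 1.9084.
τ = 0.0816 × (520/479)⁴ × 1.9084 = 0.0816 × 1.3889 × 1.9084 = 0.2163.
T = exp(−0.2163) = 0.8055.

0.805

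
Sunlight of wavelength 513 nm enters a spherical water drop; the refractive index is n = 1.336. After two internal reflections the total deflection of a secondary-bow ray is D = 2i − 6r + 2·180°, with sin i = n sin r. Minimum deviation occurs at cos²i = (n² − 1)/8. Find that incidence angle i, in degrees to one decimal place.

71.7°

cos²i = (1.336² − 1)/8 = (1.78490 − 1)/8 = 0.09811.
cos i = 0.31323, so i = 71.746°.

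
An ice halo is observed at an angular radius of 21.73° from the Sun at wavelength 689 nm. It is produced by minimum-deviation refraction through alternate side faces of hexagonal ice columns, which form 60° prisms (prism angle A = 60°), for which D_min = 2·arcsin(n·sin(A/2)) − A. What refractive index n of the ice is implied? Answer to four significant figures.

Rearranging: n = sin((D_min + A)/2) / sin(A/2).
(D_min + A)/2 = (21.73° + 60°)/2 = 40.865°.
n = sin 40.865° / sin 30° = 0.6543 / 0.5000 = 1.3086.

1.309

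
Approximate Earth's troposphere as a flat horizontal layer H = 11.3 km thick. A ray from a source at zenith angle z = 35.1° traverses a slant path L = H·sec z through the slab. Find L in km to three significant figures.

sec z = 1/cos 35.1° = 1.2223.
L = 11.3 × 1.2223 = 13.812 km.

13.8 km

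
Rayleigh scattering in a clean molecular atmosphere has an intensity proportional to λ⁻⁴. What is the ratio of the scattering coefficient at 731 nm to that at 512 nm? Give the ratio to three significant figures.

Rayleigh scattering ∝ λ⁻⁴, so the ratio of coefficients is the inverse fourth power of the wavelength ratio.
σ(731)/σ(512) = (512/731)⁴ = (0.7004)⁴ = 0.2407.

0.241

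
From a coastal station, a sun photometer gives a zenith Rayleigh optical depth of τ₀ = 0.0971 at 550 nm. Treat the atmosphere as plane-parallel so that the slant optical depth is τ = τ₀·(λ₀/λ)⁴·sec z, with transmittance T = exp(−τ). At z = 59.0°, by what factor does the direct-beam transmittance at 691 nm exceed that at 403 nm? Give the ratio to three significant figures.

1.78

Airmass: sec 59.0° = 1.9416.
τ(691 nm) = 0.0971 × (550/691)⁴ × 1.9416 = 0.0971 × 0.4014 × 1.9416 = 0.0757.
τ(403 nm) = 0.0971 × (550/403)⁴ × 1.9416 = 0.0971 × 3.4692 × 1.9416 = 0.6540.
T(691)/T(403) = exp(τ_B − τ_A) = exp(0.5784) = 1.7831.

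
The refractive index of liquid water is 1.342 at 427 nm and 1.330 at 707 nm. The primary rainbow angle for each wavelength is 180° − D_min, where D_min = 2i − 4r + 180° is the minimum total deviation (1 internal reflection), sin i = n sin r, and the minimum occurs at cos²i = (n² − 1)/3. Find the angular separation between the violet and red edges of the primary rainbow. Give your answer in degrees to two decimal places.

At 427 nm (n = 1.342): cos²i = 0.26699 → i = 58.888°, r = 39.641°, D_min = 139.213°, rainbow angle = 40.787°.
At 707 nm (n = 1.330): cos²i = 0.25630 → i = 59.585°, r = 40.422°, D_min = 137.484°, rainbow angle = 42.516°.
Angular width = |40.787° − 42.516°| = 1.729°.

1.73°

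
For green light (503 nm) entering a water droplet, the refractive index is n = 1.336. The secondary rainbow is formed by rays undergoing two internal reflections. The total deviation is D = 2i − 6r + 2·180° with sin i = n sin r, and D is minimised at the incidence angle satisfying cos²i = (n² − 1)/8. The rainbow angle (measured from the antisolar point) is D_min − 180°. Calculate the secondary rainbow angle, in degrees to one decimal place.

cos²i = (1.78490 − 1)/8 = 0.09811; i = arccos(0.31323) = 71.746°.
sin r = sin 71.746°/1.336 = 0.71084; r = 45.303°.
D_min = 2·71.746° − 6·45.303° + 360° = 231.674°.
Rainbow angle = D_min − 180° = 51.674°.

51.7°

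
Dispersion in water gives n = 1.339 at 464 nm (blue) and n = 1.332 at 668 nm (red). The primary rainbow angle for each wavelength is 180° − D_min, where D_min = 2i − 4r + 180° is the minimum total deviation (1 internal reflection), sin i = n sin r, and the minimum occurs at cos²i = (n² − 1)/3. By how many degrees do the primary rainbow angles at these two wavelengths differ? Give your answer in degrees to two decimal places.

1.01°

At 464 nm (n = 1.339): cos²i = 0.26431 → i = 59.062°, r = 39.834°, D_min = 138.786°, rainbow angle = 41.214°.
At 668 nm (n = 1.332): cos²i = 0.25807 → i = 59.469°, r = 40.290°, D_min = 137.776°, rainbow angle = 42.224°.
Angular width = |41.214° − 42.224°| = 1.010°.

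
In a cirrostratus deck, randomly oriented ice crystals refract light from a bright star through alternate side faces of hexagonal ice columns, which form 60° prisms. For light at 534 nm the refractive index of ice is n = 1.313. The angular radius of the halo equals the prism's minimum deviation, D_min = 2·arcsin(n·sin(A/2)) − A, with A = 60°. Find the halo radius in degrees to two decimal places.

n·sin(A/2) = 1.313 × sin 30° = 1.313 × 0.5000 = 0.6565.
D_min = 2·arcsin(0.6565) − 60° = 2 × 41.033° − 60° = 22.067°.

22.07°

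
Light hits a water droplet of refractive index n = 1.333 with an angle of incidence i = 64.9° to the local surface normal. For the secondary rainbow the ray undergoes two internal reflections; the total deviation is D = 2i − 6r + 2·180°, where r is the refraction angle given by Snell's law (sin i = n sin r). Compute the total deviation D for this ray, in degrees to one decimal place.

233.0°

sin r = sin 64.9° / 1.333 = 0.9056/1.333 = 0.6793; r = 42.79°.
D = 2·64.9° − 6·42.79° + 2·180° = 129.80° − 256.76° + 360° = 233.04°.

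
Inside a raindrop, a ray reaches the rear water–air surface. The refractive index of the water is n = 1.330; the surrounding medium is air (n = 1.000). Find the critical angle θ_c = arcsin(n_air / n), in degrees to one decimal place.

48.8°

sin θ_c = n_air / n = 1.000 / 1.330 = 0.7519.
θ_c = arcsin(0.7519) = 48.75°.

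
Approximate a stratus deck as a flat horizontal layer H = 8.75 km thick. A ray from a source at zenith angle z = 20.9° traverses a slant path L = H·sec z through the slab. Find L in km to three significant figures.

sec z = 1/cos 20.9° = 1.0704.
L = 8.75 × 1.0704 = 9.366 km.

9.37 km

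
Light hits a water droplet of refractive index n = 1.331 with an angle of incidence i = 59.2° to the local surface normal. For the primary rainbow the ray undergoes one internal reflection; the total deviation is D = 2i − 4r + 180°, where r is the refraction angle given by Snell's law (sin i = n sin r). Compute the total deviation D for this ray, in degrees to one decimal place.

137.6°

sin r = sin 59.2° / 1.331 = 0.8590/1.331 = 0.6453; r = 40.19°.
D = 2·59.2° − 4·40.19° + 180° = 118.40° − 160.77° + 180° = 137.63°.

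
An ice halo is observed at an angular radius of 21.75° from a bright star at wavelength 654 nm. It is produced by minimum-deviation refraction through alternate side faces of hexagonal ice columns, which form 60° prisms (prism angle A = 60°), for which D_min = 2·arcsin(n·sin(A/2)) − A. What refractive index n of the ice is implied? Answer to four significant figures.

Rearranging: n = sin((D_min + A)/2) / sin(A/2).
(D_min + A)/2 = (21.75° + 60°)/2 = 40.875°.
n = sin 40.875° / sin 30° = 0.6544 / 0.5000 = 1.3088.

1.309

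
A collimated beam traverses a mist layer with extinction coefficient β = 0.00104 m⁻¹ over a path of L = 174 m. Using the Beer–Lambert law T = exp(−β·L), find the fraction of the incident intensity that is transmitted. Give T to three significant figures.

τ = β·L = 0.00104 × 174 = 0.1810.
T = exp(−0.1810) = 0.8345.

0.834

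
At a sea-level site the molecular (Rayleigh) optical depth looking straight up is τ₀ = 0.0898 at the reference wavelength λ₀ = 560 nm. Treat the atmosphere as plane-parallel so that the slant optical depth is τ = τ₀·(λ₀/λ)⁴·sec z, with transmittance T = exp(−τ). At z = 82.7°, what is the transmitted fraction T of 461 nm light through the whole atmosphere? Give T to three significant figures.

sec 82.7° = 7.8700.
τ = 0.0898 × (560/461)⁴ × 7.8700 = 0.0898 × 2.1775 × 7.8700 = 1.5389.
T = exp(−1.5389) = 0.2146.

0.215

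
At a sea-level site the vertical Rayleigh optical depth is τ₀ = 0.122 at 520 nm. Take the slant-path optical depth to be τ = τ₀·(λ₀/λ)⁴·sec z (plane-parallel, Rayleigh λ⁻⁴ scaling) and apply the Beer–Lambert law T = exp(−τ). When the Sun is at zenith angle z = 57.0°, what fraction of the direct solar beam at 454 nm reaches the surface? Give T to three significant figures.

sec 57.0° = 1.8361.
τ = 0.122 × (520/454)⁴ × 1.8361 = 0.122 × 1.7210 × 1.8361 = 0.3855.
T = exp(−0.3855) = 0.6801.

0.680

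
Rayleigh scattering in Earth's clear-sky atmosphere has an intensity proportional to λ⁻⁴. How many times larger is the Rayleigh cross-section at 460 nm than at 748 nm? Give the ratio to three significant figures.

Rayleigh scattering ∝ λ⁻⁴, so the ratio of coefficients is the inverse fourth power of the wavelength ratio.
σ(460)/σ(748) = (748/460)⁴ = (1.6261)⁴ = 6.992.

6.99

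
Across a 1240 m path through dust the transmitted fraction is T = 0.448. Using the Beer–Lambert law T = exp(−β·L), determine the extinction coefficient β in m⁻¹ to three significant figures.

0.000648 m⁻¹

Beer–Lambert: T = exp(−βL) ⇒ β = −ln(T)/L = −ln(0.448)/1240 = 0.8030/1240 = 0.0006476 m⁻¹.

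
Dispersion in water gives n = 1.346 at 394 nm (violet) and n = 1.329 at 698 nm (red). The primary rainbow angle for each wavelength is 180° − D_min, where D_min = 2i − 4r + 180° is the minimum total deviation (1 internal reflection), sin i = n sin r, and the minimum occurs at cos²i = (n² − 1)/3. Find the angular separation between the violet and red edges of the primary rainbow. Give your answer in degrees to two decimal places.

At 394 nm (n = 1.346): cos²i = 0.27057 → i = 58.657°, r = 39.384°, D_min = 139.775°, rainbow angle = 40.225°.
At 698 nm (n = 1.329): cos²i = 0.25541 → i = 59.643°, r = 40.487°, D_min = 137.337°, rainbow angle = 42.663°.
Angular width = |40.225° − 42.663°| = 2.439°.

2.44°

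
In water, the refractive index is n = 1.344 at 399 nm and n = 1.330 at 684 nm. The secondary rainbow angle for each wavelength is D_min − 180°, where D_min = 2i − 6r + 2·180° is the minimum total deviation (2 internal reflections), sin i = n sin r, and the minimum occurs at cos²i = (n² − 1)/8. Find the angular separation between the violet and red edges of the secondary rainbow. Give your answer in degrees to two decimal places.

3.63°

At 399 nm (n = 1.344): cos²i = 0.10079 → i = 71.490°, r = 44.874°, D_min = 233.733°, rainbow angle = 53.733°.
At 684 nm (n = 1.330): cos²i = 0.09611 → i = 71.940°, r = 45.630°, D_min = 230.101°, rainbow angle = 50.101°.
Angular width = |53.733° − 50.101°| = 3.632°.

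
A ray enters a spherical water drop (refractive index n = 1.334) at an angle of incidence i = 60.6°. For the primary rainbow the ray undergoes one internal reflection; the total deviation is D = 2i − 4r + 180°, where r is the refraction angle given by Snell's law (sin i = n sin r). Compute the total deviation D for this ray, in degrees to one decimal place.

sin r = sin 60.6° / 1.334 = 0.8712/1.334 = 0.6531; r = 40.77°.
D = 2·60.6° − 4·40.77° + 180° = 121.20° − 163.10° + 180° = 138.10°.

138.1°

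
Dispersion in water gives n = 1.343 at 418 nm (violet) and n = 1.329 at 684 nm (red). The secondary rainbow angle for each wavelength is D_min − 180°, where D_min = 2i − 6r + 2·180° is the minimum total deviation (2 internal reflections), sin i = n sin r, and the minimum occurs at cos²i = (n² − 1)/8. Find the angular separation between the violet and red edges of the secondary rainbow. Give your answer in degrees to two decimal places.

At 418 nm (n = 1.343): cos²i = 0.10046 → i = 71.522°, r = 44.928°, D_min = 233.478°, rainbow angle = 53.478°.
At 684 nm (n = 1.329): cos²i = 0.09578 → i = 71.972°, r = 45.685°, D_min = 229.837°, rainbow angle = 49.837°.
Angular width = |53.478° − 49.837°| = 3.641°.

3.64°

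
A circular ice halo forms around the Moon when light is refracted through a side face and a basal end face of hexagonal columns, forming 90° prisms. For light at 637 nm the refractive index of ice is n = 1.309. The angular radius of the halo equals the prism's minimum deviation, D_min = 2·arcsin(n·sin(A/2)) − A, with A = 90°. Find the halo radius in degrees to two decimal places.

45.52°

n·sin(A/2) = 1.309 × sin 45° = 1.309 × 0.7071 = 0.9256.
D_min = 2·arcsin(0.9256) − 90° = 2 × 67.759° − 90° = 45.519°.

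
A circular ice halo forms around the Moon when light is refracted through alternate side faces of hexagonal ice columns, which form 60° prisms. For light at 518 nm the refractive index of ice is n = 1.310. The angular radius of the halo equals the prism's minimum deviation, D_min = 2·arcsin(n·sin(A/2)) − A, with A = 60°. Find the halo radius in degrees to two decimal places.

n·sin(A/2) = 1.310 × sin 30° = 1.310 × 0.5000 = 0.6550.
D_min = 2·arcsin(0.6550) − 60° = 2 × 40.920° − 60° = 21.839°.

21.84°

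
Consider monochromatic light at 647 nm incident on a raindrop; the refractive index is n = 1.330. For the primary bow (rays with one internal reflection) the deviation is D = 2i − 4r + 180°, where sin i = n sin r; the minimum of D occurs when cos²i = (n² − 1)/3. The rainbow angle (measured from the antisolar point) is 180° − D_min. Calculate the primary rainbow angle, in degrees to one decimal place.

42.5°

cos²i = (1.76890 − 1)/3 = 0.25630; i = arccos(0.50626) = 59.585°.
sin r = sin 59.585°/1.330 = 0.64841; r = 40.422°.
D_min = 2·59.585° − 4·40.422° + 180° = 137.484°.
Rainbow angle = 180° − D_min = 42.516°.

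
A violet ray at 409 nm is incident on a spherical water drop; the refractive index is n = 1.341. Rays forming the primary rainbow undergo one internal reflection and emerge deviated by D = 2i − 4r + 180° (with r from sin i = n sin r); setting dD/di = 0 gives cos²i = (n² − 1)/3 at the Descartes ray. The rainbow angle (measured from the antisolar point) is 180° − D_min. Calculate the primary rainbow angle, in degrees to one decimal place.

40.9°

cos²i = (1.79828 − 1)/3 = 0.26609; i = arccos(0.51584) = 58.946°.
sin r = sin 58.946°/1.341 = 0.63884; r = 39.705°.
D_min = 2·58.946° − 4·39.705° + 180° = 139.071°.
Rainbow angle = 180° − D_min = 40.929°.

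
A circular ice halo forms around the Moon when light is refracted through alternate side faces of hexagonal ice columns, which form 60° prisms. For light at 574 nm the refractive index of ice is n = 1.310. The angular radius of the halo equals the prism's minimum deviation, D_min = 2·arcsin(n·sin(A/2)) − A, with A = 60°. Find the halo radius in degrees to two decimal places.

n·sin(A/2) = 1.310 × sin 30° = 1.310 × 0.5000 = 0.6550.
D_min = 2·arcsin(0.6550) − 60° = 2 × 40.920° − 60° = 21.839°.

21.84°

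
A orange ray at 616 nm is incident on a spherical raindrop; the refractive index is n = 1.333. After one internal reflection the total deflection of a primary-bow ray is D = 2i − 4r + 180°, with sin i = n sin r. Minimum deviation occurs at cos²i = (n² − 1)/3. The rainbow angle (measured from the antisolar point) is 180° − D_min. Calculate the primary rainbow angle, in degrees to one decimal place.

42.1°

cos²i = (1.77689 − 1)/3 = 0.25896; i = arccos(0.50888) = 59.410°.
sin r = sin 59.410°/1.333 = 0.64579; r = 40.225°.
D_min = 2·59.410° − 4·40.225° + 180° = 137.922°.
Rainbow angle = 180° − D_min = 42.078°.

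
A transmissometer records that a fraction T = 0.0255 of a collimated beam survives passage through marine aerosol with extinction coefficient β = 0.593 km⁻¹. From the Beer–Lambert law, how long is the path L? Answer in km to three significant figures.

Beer–Lambert: T = exp(−βL) ⇒ L = −ln(T)/β = −ln(0.0255)/0.593 = 3.6691/0.593 = 6.187 km.

6.19 km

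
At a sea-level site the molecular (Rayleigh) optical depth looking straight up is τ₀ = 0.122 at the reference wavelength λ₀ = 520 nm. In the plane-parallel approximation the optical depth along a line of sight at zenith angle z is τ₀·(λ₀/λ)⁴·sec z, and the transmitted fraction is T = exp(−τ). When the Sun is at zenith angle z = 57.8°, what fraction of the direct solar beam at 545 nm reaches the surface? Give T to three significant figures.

0.827

sec 57.8° = 1.8766.
τ = 0.122 × (520/545)⁴ × 1.8766 = 0.122 × 0.8288 × 1.8766 = 0.1897.
T = exp(−0.1897) = 0.8272.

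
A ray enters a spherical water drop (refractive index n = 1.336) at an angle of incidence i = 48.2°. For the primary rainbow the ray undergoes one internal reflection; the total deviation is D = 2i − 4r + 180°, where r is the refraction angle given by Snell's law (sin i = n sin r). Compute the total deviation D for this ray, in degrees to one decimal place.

140.7°

sin r = sin 48.2° / 1.336 = 0.7455/1.336 = 0.5580; r = 33.92°.
D = 2·48.2° − 4·33.92° + 180° = 96.40° − 135.67° + 180° = 140.73°.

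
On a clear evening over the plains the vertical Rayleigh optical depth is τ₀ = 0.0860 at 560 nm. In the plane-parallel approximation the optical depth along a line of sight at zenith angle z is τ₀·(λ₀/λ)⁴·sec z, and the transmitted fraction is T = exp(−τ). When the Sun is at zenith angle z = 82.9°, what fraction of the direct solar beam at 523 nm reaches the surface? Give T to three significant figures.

sec 82.9° = 8.0905.
τ = 0.0860 × (560/523)⁴ × 8.0905 = 0.0860 × 1.3145 × 8.0905 = 0.9146.
T = exp(−0.9146) = 0.4007.

0.401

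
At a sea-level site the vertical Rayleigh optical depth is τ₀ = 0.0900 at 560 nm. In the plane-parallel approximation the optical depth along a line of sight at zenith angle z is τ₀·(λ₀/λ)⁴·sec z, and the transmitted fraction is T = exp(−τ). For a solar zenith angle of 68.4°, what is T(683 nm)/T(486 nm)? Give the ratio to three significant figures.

Airmass: sec 68.4° = 2.7165.
τ(683 nm) = 0.0900 × (560/683)⁴ × 2.7165 = 0.0900 × 0.4519 × 2.7165 = 0.1105.
τ(486 nm) = 0.0900 × (560/486)⁴ × 2.7165 = 0.0900 × 1.7628 × 2.7165 = 0.4310.
T(683)/T(486) = exp(τ_B − τ_A) = exp(0.3205) = 1.3778.

1.38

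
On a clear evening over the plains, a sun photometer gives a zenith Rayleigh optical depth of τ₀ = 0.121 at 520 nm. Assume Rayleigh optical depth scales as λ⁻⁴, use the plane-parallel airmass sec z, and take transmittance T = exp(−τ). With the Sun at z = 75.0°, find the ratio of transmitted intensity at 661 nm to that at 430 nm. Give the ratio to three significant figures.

2.27

Airmass: sec 75.0° = 3.8637.
τ(661 nm) = 0.121 × (520/661)⁴ × 3.8637 = 0.121 × 0.3830 × 3.8637 = 0.1791.
τ(430 nm) = 0.121 × (520/430)⁴ × 3.8637 = 0.121 × 2.1386 × 3.8637 = 0.9998.
T(661)/T(430) = exp(τ_B − τ_A) = exp(0.8208) = 2.2723.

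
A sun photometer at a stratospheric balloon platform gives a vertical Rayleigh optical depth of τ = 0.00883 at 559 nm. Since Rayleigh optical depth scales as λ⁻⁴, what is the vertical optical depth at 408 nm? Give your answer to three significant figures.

0.0311

τ(408 nm) = τ(559 nm) × (559/408)⁴ = 0.00883 × (1.3701)⁴ = 0.00883 × 3.5238 = 0.0311.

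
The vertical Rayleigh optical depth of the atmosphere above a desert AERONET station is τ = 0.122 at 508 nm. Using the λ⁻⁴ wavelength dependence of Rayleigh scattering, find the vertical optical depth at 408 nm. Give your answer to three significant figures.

0.293

τ(408 nm) = τ(508 nm) × (508/408)⁴ = 0.122 × (1.2451)⁴ = 0.122 × 2.4033 = 0.2932.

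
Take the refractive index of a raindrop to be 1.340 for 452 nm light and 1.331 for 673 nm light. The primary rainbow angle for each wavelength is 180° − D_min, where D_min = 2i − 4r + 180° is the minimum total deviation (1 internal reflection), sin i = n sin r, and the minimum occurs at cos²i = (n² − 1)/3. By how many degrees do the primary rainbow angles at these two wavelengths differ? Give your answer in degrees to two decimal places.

At 452 nm (n = 1.340): cos²i = 0.26520 → i = 59.004°, r = 39.770°, D_min = 138.929°, rainbow angle = 41.071°.
At 673 nm (n = 1.331): cos²i = 0.25719 → i = 59.527°, r = 40.356°, D_min = 137.630°, rainbow angle = 42.370°.
Angular width = |41.071° − 42.370°| = 1.299°.

1.30°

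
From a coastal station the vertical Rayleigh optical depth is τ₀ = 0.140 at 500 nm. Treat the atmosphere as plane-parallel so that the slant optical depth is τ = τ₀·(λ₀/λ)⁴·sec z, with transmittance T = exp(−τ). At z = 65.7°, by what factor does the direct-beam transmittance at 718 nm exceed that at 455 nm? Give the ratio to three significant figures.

1.52

Airmass: sec 65.7° = 2.4300.
τ(718 nm) = 0.140 × (500/718)⁴ × 2.4300 = 0.140 × 0.2352 × 2.4300 = 0.0800.
τ(455 nm) = 0.140 × (500/455)⁴ × 2.4300 = 0.140 × 1.4583 × 2.4300 = 0.4961.
T(718)/T(455) = exp(τ_B − τ_A) = exp(0.4161) = 1.5160.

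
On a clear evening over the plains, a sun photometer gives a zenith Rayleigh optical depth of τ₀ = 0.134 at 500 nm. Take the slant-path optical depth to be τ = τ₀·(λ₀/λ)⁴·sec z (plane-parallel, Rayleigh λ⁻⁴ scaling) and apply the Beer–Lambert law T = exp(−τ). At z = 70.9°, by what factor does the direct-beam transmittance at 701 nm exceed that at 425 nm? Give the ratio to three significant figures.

Airmass: sec 70.9° = 3.0561.
τ(701 nm) = 0.134 × (500/701)⁴ × 3.0561 = 0.134 × 0.2588 × 3.0561 = 0.1060.
τ(425 nm) = 0.134 × (500/425)⁴ × 3.0561 = 0.134 × 1.9157 × 3.0561 = 0.7845.
T(701)/T(425) = exp(τ_B − τ_A) = exp(0.6785) = 1.9709.

1.97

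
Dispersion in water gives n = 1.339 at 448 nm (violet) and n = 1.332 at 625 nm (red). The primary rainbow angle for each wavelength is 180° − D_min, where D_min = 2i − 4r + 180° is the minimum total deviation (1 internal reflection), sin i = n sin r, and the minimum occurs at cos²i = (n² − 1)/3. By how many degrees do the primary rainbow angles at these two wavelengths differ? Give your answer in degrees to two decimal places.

At 448 nm (n = 1.339): cos²i = 0.26431 → i = 59.062°, r = 39.834°, D_min = 138.786°, rainbow angle = 41.214°.
At 625 nm (n = 1.332): cos²i = 0.25807 → i = 59.469°, r = 40.290°, D_min = 137.776°, rainbow angle = 42.224°.
Angular width = |41.214° − 42.224°| = 1.010°.

1.01°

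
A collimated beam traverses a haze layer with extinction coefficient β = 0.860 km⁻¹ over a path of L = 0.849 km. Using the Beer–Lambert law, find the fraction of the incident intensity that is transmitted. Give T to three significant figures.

0.482

τ = β·L = 0.860 × 0.849 = 0.7301.
T = exp(−0.7301) = 0.4818.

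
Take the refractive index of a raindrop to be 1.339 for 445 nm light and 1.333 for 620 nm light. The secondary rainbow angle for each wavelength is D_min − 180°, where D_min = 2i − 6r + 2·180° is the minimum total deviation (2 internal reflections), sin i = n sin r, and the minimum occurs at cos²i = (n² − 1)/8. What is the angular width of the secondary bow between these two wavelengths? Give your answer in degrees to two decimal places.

At 445 nm (n = 1.339): cos²i = 0.09912 → i = 71.650°, r = 45.141°, D_min = 232.451°, rainbow angle = 52.451°.
At 620 nm (n = 1.333): cos²i = 0.09711 → i = 71.843°, r = 45.466°, D_min = 230.891°, rainbow angle = 50.891°.
Angular width = |52.451° − 50.891°| = 1.560°.

1.56°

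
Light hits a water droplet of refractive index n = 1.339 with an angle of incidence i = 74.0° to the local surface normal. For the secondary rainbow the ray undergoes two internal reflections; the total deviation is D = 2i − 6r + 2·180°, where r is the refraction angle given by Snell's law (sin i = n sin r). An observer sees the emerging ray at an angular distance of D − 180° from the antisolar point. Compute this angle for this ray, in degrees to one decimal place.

sin r = sin 74.0° / 1.339 = 0.9613/1.339 = 0.7179; r = 45.88°.
D = 2·74.0° − 6·45.88° + 2·180° = 148.00° − 275.29° + 360° = 232.71°.
Angle from antisolar point = D − 180° = 52.71°.

52.7°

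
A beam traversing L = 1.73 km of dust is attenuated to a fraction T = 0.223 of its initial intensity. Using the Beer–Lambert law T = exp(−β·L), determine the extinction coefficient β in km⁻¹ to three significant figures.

Beer–Lambert: T = exp(−βL) ⇒ β = −ln(T)/L = −ln(0.223)/1.73 = 1.5006/1.73 = 0.8674 km⁻¹.

0.867 km⁻¹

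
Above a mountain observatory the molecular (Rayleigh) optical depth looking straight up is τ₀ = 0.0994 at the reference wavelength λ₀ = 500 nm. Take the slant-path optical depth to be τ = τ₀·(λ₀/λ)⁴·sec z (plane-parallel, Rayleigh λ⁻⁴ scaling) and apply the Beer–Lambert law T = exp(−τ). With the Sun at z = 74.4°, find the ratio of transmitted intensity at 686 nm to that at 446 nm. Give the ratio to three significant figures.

Airmass: sec 74.4° = 3.7186.
τ(686 nm) = 0.0994 × (500/686)⁴ × 3.7186 = 0.0994 × 0.2822 × 3.7186 = 0.1043.
τ(446 nm) = 0.0994 × (500/446)⁴ × 3.7186 = 0.0994 × 1.5796 × 3.7186 = 0.5839.
T(686)/T(446) = exp(τ_B − τ_A) = exp(0.4795) = 1.6153.

1.62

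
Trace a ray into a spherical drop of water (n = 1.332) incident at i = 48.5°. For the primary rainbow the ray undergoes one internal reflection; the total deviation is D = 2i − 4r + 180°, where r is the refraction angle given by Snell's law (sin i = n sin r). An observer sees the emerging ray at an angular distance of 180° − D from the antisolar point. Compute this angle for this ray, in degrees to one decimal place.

sin r = sin 48.5° / 1.332 = 0.7490/1.332 = 0.5623; r = 34.21°.
D = 2·48.5° − 4·34.21° + 180° = 97.00° − 136.85° + 180° = 140.15°.
Angle from antisolar point = 180° − D = 39.85°.

39.9°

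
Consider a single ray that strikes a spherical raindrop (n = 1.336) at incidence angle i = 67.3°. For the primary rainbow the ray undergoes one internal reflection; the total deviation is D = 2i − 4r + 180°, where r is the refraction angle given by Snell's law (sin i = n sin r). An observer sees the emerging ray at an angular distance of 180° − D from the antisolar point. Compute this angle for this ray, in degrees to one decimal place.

40.1°

sin r = sin 67.3° / 1.336 = 0.9225/1.336 = 0.6905; r = 43.67°.
D = 2·67.3° − 4·43.67° + 180° = 134.60° − 174.69° + 180° = 139.91°.
Angle from antisolar point = 180° − D = 40.09°.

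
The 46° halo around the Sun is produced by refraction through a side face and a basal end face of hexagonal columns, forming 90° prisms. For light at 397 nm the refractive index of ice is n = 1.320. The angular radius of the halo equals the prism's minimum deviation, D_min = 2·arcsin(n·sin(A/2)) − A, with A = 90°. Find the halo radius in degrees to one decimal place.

47.9°

n·sin(A/2) = 1.320 × sin 45° = 1.320 × 0.7071 = 0.9334.
D_min = 2·arcsin(0.9334) − 90° = 2 × 68.968° − 90° = 47.936°.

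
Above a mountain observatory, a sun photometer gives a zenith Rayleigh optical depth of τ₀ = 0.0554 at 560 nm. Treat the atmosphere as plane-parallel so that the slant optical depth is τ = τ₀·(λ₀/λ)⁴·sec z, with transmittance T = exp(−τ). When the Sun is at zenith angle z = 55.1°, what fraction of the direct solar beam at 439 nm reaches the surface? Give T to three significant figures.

0.774

sec 55.1° = 1.7478.
τ = 0.0554 × (560/439)⁴ × 1.7478 = 0.0554 × 2.6479 × 1.7478 = 0.2564.
T = exp(−0.2564) = 0.7738.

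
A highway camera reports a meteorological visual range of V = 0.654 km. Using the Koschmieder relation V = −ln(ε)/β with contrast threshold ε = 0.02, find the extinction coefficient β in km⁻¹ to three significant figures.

β = −ln(0.02) / V = 3.912 / 0.654 = 5.9817 km⁻¹.

5.98 km⁻¹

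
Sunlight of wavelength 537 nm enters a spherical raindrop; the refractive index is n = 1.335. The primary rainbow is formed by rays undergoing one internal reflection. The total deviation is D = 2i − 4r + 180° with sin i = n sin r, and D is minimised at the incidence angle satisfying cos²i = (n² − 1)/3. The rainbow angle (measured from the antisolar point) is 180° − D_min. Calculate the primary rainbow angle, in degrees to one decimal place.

cos²i = (1.78222 − 1)/3 = 0.26074; i = arccos(0.51063) = 59.294°.
sin r = sin 59.294°/1.335 = 0.64405; r = 40.094°.
D_min = 2·59.294° − 4·40.094° + 180° = 138.212°.
Rainbow angle = 180° − D_min = 41.788°.

41.8°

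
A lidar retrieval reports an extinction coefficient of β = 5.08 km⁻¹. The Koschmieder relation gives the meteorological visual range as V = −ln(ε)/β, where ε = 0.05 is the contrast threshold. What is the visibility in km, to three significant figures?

0.590 km

V = −ln(0.05) / 5.08 = 2.996 / 5.08 = 0.5897 km.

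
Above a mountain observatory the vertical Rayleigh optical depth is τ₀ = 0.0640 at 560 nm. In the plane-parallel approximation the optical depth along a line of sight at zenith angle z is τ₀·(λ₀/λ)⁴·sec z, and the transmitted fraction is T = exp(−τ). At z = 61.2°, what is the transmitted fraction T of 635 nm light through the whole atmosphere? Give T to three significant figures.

sec 61.2° = 2.0757.
τ = 0.0640 × (560/635)⁴ × 2.0757 = 0.0640 × 0.6049 × 2.0757 = 0.0804.
T = exp(−0.0804) = 0.9228.

0.923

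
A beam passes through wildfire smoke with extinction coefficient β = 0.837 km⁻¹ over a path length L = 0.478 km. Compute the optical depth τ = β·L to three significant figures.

0.400

τ = β·L = 0.837 × 0.478 = 0.4001.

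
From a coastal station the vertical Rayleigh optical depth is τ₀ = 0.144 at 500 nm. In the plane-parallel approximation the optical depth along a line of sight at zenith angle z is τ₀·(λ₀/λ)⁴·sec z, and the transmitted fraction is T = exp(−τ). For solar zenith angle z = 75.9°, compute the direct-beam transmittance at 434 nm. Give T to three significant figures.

sec 75.9° = 4.1048.
τ = 0.144 × (500/434)⁴ × 4.1048 = 0.144 × 1.7617 × 4.1048 = 1.0413.
T = exp(−1.0413) = 0.3530.

0.353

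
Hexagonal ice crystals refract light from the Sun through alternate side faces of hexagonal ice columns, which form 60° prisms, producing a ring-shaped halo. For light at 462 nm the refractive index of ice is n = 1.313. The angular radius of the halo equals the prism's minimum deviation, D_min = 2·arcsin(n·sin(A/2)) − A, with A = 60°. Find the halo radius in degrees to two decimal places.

n·sin(A/2) = 1.313 × sin 30° = 1.313 × 0.5000 = 0.6565.
D_min = 2·arcsin(0.6565) − 60° = 2 × 41.033° − 60° = 22.067°.

22.07°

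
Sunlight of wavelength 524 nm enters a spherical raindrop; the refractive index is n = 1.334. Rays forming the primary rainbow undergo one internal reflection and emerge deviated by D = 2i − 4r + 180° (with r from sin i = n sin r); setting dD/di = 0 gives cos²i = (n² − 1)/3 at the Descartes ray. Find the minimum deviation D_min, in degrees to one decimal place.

138.1°

cos²i = (1.77956 − 1)/3 = 0.25985; i = arccos(0.50976) = 59.352°.
sin r = sin 59.352°/1.334 = 0.64492; r = 40.159°.
D_min = 2·59.352° − 4·40.159° + 180° = 138.067°.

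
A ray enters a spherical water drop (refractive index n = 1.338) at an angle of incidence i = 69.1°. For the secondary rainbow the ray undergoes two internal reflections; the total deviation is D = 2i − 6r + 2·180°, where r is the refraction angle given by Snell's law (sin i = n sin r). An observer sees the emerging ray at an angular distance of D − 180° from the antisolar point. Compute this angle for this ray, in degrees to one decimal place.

52.5°

sin r = sin 69.1° / 1.338 = 0.9342/1.338 = 0.6982; r = 44.28°.
D = 2·69.1° − 6·44.28° + 2·180° = 138.20° − 265.70° + 360° = 232.50°.
Angle from antisolar point = D − 180° = 52.50°.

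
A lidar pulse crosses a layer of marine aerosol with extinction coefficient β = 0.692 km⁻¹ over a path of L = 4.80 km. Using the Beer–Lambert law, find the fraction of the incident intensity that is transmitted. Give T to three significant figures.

0.0361

τ = β·L = 0.692 × 4.80 = 3.3216.
T = exp(−3.3216) = 0.0361.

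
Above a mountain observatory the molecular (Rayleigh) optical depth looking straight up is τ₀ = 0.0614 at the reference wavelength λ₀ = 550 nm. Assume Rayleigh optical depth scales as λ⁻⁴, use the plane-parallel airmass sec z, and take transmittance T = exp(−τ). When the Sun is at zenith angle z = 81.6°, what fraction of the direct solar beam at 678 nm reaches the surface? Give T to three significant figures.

sec 81.6° = 6.8454.
τ = 0.0614 × (550/678)⁴ × 6.8454 = 0.0614 × 0.4330 × 6.8454 = 0.1820.
T = exp(−0.1820) = 0.8336.

0.834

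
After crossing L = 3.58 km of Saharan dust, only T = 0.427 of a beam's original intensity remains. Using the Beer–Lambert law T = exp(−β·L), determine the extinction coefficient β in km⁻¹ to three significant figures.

0.238 km⁻¹

Beer–Lambert: T = exp(−βL) ⇒ β = −ln(T)/L = −ln(0.427)/3.58 = 0.8510/3.58 = 0.2377 km⁻¹.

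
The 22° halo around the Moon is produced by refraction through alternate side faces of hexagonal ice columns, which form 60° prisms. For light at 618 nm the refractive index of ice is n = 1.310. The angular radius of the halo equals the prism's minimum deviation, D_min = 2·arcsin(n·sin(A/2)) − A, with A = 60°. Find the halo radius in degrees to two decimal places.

n·sin(A/2) = 1.310 × sin 30° = 1.310 × 0.5000 = 0.6550.
D_min = 2·arcsin(0.6550) − 60° = 2 × 40.920° − 60° = 21.839°.

21.84°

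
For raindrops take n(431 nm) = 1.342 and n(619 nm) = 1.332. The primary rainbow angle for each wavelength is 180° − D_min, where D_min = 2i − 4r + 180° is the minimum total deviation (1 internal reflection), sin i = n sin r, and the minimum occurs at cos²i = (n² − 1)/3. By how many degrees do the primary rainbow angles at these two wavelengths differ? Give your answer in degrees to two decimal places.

1.44°

At 431 nm (n = 1.342): cos²i = 0.26699 → i = 58.888°, r = 39.641°, D_min = 139.213°, rainbow angle = 40.787°.
At 619 nm (n = 1.332): cos²i = 0.25807 → i = 59.469°, r = 40.290°, D_min = 137.776°, rainbow angle = 42.224°.
Angular width = |40.787° − 42.224°| = 1.437°.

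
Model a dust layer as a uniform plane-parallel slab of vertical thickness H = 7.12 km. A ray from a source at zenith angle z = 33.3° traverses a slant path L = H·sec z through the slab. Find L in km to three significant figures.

sec z = 1/cos 33.3° = 1.1964.
L = 7.12 × 1.1964 = 8.519 km.

8.52 km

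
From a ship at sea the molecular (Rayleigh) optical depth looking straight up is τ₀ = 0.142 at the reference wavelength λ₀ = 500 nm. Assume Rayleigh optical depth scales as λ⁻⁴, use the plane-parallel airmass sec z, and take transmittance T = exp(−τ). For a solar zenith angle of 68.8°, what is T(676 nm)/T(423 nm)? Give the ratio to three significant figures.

1.91

Airmass: sec 68.8° = 2.7653.
τ(676 nm) = 0.142 × (500/676)⁴ × 2.7653 = 0.142 × 0.2993 × 2.7653 = 0.1175.
τ(423 nm) = 0.142 × (500/423)⁴ × 2.7653 = 0.142 × 1.9522 × 2.7653 = 0.7666.
T(676)/T(423) = exp(τ_B − τ_A) = exp(0.6490) = 1.9137.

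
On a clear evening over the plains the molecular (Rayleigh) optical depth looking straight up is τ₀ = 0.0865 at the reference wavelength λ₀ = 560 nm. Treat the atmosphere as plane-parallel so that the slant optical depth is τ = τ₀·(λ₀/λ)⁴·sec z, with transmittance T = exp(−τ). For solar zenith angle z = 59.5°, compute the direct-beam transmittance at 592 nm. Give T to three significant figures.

0.872

sec 59.5° = 1.9703.
τ = 0.0865 × (560/592)⁴ × 1.9703 = 0.0865 × 0.8007 × 1.9703 = 0.1365.
T = exp(−0.1365) = 0.8724.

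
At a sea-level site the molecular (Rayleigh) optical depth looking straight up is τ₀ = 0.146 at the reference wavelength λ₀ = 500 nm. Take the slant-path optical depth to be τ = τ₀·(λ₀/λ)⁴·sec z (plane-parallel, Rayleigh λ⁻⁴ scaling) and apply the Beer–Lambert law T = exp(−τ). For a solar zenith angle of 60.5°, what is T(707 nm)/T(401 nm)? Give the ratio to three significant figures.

1.90

Airmass: sec 60.5° = 2.0308.
τ(707 nm) = 0.146 × (500/707)⁴ × 2.0308 = 0.146 × 0.2502 × 2.0308 = 0.0742.
τ(401 nm) = 0.146 × (500/401)⁴ × 2.0308 = 0.146 × 2.4171 × 2.0308 = 0.7167.
T(707)/T(401) = exp(τ_B − τ_A) = exp(0.6425) = 1.9012.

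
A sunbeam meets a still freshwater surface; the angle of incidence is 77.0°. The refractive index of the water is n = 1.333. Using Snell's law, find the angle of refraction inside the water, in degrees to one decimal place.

47.0°

Snell: sin θ_r = sin θ_i / n = sin 77.0° / 1.333 = 0.9744 / 1.333 = 0.7310.
θ_r = arcsin(0.7310) = 46.97°.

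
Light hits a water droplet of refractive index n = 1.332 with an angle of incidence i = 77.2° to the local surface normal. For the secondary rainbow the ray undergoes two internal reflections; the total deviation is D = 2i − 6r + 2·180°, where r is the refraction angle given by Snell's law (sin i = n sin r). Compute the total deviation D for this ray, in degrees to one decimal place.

sin r = sin 77.2° / 1.332 = 0.9751/1.332 = 0.7321; r = 47.06°.
D = 2·77.2° − 6·47.06° + 2·180° = 154.40° − 282.37° + 360° = 232.03°.

232.0°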